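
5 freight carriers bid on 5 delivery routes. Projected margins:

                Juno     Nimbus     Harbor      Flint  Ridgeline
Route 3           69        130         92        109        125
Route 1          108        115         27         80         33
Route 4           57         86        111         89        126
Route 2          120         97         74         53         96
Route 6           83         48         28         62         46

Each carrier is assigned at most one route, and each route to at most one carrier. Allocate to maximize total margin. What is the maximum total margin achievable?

Max total: $533k

Optimal: Juno→Route 2 ($120k), Nimbus→Route 1 ($115k), Harbor→Route 4 ($111k), Flint→Route 6 ($62k), Ridgeline→Route 3 ($125k) — total 120+115+111+62+125 = $533k.
Column-greedy (each route in turn goes to its best remaining carrier) gives $500k, worse by 33.
Every other assignment is strictly worse.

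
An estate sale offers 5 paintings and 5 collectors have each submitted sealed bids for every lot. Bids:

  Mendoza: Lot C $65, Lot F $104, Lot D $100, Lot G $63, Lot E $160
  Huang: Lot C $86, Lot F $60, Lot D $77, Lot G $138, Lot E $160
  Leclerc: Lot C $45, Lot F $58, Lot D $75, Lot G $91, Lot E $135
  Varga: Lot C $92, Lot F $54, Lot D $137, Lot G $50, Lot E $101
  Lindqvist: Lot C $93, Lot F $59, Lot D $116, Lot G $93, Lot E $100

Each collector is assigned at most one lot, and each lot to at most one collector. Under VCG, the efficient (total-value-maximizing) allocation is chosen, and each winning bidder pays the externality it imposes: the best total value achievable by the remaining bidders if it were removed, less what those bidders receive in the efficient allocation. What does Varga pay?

Efficient allocation: Mendoza→Lot F ($104), Huang→Lot G ($138), Leclerc→Lot E ($135), Varga→Lot D ($137), Lindqvist→Lot C ($93); total welfare W = $607.
Varga receives Lot D at value $137, so the others get W − 137 = $470.
Without Varga: best allocation of the remaining 4 bidders over all 5 lots is Mendoza→Lot F ($104), Huang→Lot G ($138), Leclerc→Lot E ($135), Lindqvist→Lot D ($116), total $493.
VCG payment = (others' best without Varga) − (others' welfare with Varga) = 493 − 470 = $23.

Varga pays $23.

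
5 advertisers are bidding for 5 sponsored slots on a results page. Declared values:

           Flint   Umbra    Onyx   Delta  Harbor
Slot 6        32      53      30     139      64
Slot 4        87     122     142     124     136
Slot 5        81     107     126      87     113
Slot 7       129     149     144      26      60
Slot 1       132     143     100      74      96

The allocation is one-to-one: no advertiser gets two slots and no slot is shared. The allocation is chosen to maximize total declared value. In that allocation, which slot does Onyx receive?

Optimal: Flint→Slot 1 ($132), Umbra→Slot 7 ($149), Onyx→Slot 5 ($126), Delta→Slot 6 ($139), Harbor→Slot 4 ($136) — total 132+149+126+139+136 = $682.
Column-greedy (each slot in turn goes to its best remaining advertiser) gives $675, worse by 7.
Every other assignment is strictly worse.
Onyx's own top slot is Slot 7 ($144), but forcing Onyx→Slot 7 and reassigning the rest optimally gives only $658 — worse by 24.

Onyx receives Slot 5.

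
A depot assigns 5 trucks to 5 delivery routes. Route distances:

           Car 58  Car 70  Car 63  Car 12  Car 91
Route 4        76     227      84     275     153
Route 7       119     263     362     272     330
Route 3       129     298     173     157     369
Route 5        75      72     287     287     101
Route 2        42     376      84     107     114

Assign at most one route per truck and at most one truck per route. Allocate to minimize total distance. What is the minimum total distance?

Optimal: Car 58→Route 7 (119 km), Car 70→Route 5 (72 km), Car 63→Route 4 (84 km), Car 12→Route 3 (157 km), Car 91→Route 2 (114 km) — total 119+72+84+157+114 = 546 km.
Min-entry greedy (repeatedly take the single cheapest remaining cell) gives 685 km, worse by 139.
Next-best assignment: Car 58→Route 7, Car 70→Route 5, Car 63→Route 2, Car 12→Route 3, Car 91→Route 4 = 585 km.
Checked against all permutations: 546 km is optimal.

Minimum total: 546 km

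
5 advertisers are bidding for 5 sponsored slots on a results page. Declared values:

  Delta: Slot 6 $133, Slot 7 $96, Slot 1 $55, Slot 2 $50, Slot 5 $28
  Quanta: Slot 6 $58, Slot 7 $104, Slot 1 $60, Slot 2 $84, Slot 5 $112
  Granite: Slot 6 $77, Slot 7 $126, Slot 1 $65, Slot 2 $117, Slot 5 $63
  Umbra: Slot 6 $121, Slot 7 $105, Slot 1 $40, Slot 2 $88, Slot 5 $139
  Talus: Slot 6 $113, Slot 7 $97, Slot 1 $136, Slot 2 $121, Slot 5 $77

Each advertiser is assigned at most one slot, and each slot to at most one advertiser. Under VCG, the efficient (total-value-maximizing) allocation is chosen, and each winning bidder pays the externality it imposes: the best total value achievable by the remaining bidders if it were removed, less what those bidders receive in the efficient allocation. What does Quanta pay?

Efficient allocation: Delta→Slot 6 ($133), Quanta→Slot 7 ($104), Granite→Slot 2 ($117), Umbra→Slot 5 ($139), Talus→Slot 1 ($136); total welfare W = $629.
Quanta receives Slot 7 at value $104, so the others get W − 104 = $525.
Without Quanta: best allocation of the remaining 4 bidders over all 5 slots is Delta→Slot 6 ($133), Granite→Slot 7 ($126), Umbra→Slot 5 ($139), Talus→Slot 1 ($136), total $534.
VCG payment = (others' best without Quanta) − (others' welfare with Quanta) = 534 − 525 = $9.

Quanta pays $9.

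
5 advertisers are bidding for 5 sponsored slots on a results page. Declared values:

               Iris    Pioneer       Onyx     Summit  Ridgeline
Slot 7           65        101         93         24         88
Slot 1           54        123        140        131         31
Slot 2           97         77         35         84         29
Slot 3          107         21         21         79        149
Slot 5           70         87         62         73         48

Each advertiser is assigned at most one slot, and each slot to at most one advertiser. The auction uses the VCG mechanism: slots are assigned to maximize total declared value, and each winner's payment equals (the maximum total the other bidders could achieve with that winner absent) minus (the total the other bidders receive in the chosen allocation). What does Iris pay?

Iris pays $11.

Efficient allocation: Iris→Slot 2 ($97), Pioneer→Slot 7 ($101), Onyx→Slot 1 ($140), Summit→Slot 5 ($73), Ridgeline→Slot 3 ($149); total welfare W = $560.
Iris receives Slot 2 at value $97, so the others get W − 97 = $463.
Without Iris: best allocation of the remaining 4 bidders over all 5 slots is Pioneer→Slot 7 ($101), Onyx→Slot 1 ($140), Summit→Slot 2 ($84), Ridgeline→Slot 3 ($149), total $474.
VCG payment = (others' best without Iris) − (others' welfare with Iris) = 474 − 463 = $11.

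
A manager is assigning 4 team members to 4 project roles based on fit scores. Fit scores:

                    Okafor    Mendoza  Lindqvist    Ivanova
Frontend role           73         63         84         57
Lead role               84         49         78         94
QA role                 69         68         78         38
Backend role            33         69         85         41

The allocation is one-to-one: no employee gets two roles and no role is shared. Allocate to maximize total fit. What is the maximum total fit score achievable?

Maximum total: 320 pts

Optimal: Okafor→Frontend role (73 pts), Mendoza→QA role (68 pts), Lindqvist→Backend role (85 pts), Ivanova→Lead role (94 pts) — total 73+68+85+94 = 320 pts.
Row-greedy (each employee in turn takes its best remaining role) gives 275 pts, worse by 45.
Next-best assignment: Okafor→QA role, Mendoza→Backend role, Lindqvist→Frontend role, Ivanova→Lead role = 316 pts.
Swapping Okafor↔Lindqvist (Okafor→Backend role 33 pts, Lindqvist→Frontend role 84 pts) loses 41.
Every other assignment is strictly worse.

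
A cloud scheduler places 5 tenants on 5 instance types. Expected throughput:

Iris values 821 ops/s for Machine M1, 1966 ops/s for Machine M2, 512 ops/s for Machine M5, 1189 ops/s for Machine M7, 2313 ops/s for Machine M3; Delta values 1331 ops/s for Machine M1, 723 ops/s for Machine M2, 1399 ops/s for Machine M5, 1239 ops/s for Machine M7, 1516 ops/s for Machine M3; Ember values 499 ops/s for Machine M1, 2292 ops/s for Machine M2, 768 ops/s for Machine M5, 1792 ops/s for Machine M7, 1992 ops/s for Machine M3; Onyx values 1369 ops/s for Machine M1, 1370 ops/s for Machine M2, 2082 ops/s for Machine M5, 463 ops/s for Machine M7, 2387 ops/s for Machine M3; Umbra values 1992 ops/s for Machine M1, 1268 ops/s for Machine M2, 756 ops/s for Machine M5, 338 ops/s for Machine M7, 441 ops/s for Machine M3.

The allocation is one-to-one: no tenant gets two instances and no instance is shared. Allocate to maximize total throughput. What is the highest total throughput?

Optimal: Iris→Machine M3 (2313 ops/s), Delta→Machine M7 (1239 ops/s), Ember→Machine M2 (2292 ops/s), Onyx→Machine M5 (2082 ops/s), Umbra→Machine M1 (1992 ops/s) — total 2313+1239+2292+2082+1992 = 9918 ops/s.
Row-greedy (each tenant in turn takes its best remaining instance) gives 7711 ops/s, worse by 2207.
Swapping Umbra↔Delta (Umbra→Machine M7 338 ops/s, Delta→Machine M1 1331 ops/s) loses 1562.
No other one-to-one assignment exceeds 9918 ops/s.

Maximum total: 9918 ops/s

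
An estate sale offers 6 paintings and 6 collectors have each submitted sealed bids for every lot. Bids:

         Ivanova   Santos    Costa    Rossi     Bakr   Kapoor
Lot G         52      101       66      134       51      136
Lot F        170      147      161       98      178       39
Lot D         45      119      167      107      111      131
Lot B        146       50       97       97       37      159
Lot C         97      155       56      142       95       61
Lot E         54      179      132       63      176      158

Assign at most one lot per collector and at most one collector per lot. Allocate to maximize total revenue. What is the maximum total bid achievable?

Optimal: Ivanova→Lot F ($170), Santos→Lot C ($155), Costa→Lot D ($167), Rossi→Lot G ($134), Bakr→Lot E ($176), Kapoor→Lot B ($159) — total 170+155+167+134+176+159 = $961.
Column-greedy (each lot in turn goes to its best remaining collector) gives $845, worse by 116.
Checked against all permutations: $961 is optimal.

Maximum total: $961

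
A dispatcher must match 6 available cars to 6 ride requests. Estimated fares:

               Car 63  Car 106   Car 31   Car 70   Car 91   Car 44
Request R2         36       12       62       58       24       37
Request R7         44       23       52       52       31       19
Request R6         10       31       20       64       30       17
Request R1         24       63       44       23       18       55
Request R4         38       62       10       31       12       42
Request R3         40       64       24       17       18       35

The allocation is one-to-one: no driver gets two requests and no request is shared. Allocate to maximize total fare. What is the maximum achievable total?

Max total: $314

This is the linear assignment problem.
Optimal: Car 63→Request R4 ($38), Car 106→Request R3 ($64), Car 31→Request R2 ($62), Car 70→Request R6 ($64), Car 91→Request R7 ($31), Car 44→Request R1 ($55) — total 38+64+62+64+31+55 = $314.
Column-greedy (each request in turn goes to its best remaining driver) gives $256, worse by 58.
Swapping Car 91↔Car 44 (Car 91→Request R1 $18, Car 44→Request R7 $19) loses 49.
No other one-to-one assignment exceeds $314.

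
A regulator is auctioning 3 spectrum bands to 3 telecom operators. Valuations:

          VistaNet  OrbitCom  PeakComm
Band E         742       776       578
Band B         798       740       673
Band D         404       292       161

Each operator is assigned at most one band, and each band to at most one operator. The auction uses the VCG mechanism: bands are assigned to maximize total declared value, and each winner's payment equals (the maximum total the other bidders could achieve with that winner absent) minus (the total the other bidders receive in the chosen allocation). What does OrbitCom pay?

Efficient allocation: VistaNet→Band D ($404M), OrbitCom→Band E ($776M), PeakComm→Band B ($673M); total welfare W = $1853M.
OrbitCom receives Band E at value $776M, so the others get W − 776 = $1077M.
Without OrbitCom: best allocation of the remaining 2 bidders over all 3 bands is VistaNet→Band E ($742M), PeakComm→Band B ($673M), total $1415M.
VCG payment = (others' best without OrbitCom) − (others' welfare with OrbitCom) = 1415 − 1077 = $338M.

OrbitCom pays $338M.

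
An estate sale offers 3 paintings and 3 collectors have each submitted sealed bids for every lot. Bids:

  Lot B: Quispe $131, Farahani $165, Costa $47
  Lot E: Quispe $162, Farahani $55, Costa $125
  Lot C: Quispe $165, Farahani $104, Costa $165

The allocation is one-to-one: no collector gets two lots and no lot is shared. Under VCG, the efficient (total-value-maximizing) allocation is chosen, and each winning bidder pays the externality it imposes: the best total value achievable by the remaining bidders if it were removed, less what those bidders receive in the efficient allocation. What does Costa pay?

Costa pays $3.

Efficient allocation: Quispe→Lot E ($162), Farahani→Lot B ($165), Costa→Lot C ($165); total welfare W = $492.
Costa receives Lot C at value $165, so the others get W − 165 = $327.
Without Costa: best allocation of the remaining 2 bidders over all 3 lots is Quispe→Lot C ($165), Farahani→Lot B ($165), total $330.
VCG payment = (others' best without Costa) − (others' welfare with Costa) = 330 − 327 = $3.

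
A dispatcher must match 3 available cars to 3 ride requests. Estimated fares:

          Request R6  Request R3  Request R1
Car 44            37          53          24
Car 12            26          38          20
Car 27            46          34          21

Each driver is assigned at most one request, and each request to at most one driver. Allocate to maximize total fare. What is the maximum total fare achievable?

Optimal: Car 44→Request R3 ($53), Car 12→Request R1 ($20), Car 27→Request R6 ($46) — total 53+20+46 = $119.
Row-greedy (each driver in turn takes its best remaining request) gives $100, worse by 19.
Next-best assignment: Car 44→Request R1, Car 12→Request R3, Car 27→Request R6 = $108.
Swapping Car 27↔Car 44 (Car 27→Request R3 $34, Car 44→Request R6 $37) loses 28.
Every other assignment is strictly worse.

Maximum total: $119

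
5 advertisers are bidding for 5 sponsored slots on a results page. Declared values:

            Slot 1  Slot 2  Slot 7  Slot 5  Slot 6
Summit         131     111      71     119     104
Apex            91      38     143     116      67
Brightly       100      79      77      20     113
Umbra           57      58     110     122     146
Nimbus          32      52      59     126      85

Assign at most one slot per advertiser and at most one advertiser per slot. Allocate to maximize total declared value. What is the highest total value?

Treat this as an assignment problem: match each advertiser to one slot.
Optimal: Summit→Slot 2 ($111), Apex→Slot 7 ($143), Brightly→Slot 1 ($100), Umbra→Slot 6 ($146), Nimbus→Slot 5 ($126) — total 111+143+100+146+126 = $626.
Row-greedy (each advertiser in turn takes its best remaining slot) gives $561, worse by 65.
Next-best assignment: Summit→Slot 1, Apex→Slot 7, Brightly→Slot 2, Umbra→Slot 6, Nimbus→Slot 5 = $625.
Checked against all permutations: $626 is optimal.

Max total: $626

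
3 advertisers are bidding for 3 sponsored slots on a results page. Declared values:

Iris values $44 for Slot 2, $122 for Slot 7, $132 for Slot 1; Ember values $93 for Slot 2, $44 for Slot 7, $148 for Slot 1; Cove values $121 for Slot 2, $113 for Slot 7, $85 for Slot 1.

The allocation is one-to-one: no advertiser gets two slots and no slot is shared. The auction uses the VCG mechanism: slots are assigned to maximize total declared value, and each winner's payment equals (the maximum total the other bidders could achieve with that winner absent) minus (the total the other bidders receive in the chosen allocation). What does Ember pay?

Ember pays $10.

Efficient allocation: Iris→Slot 7 ($122), Ember→Slot 1 ($148), Cove→Slot 2 ($121); total welfare W = $391.
Ember receives Slot 1 at value $148, so the others get W − 148 = $243.
Without Ember: best allocation of the remaining 2 bidders over all 3 slots is Iris→Slot 1 ($132), Cove→Slot 2 ($121), total $253.
VCG payment = (others' best without Ember) − (others' welfare with Ember) = 253 − 243 = $10.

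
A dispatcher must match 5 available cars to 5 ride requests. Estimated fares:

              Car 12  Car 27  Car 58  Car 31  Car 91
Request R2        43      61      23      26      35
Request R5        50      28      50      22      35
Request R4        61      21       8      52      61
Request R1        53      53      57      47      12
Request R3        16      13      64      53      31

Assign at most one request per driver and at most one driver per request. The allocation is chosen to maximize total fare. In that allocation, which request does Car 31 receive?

Optimal: Car 12→Request R5 ($50), Car 27→Request R2 ($61), Car 58→Request R3 ($64), Car 31→Request R1 ($47), Car 91→Request R4 ($61) — total 50+61+64+47+61 = $283.
Row-greedy (each driver in turn takes its best remaining request) gives $268, worse by 15.
Checked against all permutations: $283 is optimal.
Car 31's own top request is Request R3 ($53), but forcing Car 31→Request R3 and reassigning the rest optimally gives only $282 — worse by 1.

Car 31 receives Request R1.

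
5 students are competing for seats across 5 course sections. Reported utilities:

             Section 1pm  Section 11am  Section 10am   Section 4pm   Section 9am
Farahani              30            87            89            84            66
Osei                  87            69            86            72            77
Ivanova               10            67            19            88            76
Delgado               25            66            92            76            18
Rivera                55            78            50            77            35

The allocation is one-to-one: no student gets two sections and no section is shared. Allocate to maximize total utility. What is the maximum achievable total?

This is the linear assignment problem.
Optimal: Farahani→Section 11am (87 points), Osei→Section 1pm (87 points), Ivanova→Section 9am (76 points), Delgado→Section 10am (92 points), Rivera→Section 4pm (77 points) — total 87+87+76+92+77 = 419 points.
Max-entry greedy (repeatedly take the single best remaining cell) gives 389 points, worse by 30.
Next-best assignment: Farahani→Section 4pm, Osei→Section 1pm, Ivanova→Section 9am, Delgado→Section 10am, Rivera→Section 11am = 417 points.

Maximum total: 419 points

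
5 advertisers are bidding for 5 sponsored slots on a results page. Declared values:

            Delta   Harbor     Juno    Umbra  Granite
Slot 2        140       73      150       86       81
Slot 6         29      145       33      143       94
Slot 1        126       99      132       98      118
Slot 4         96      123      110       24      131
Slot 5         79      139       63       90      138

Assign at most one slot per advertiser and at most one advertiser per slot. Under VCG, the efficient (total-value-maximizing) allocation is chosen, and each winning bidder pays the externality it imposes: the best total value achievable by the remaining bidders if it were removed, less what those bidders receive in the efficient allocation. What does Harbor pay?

Efficient allocation: Delta→Slot 1 ($126), Harbor→Slot 5 ($139), Juno→Slot 2 ($150), Umbra→Slot 6 ($143), Granite→Slot 4 ($131); total welfare W = $689.
Harbor receives Slot 5 at value $139, so the others get W − 139 = $550.
Without Harbor: best allocation of the remaining 4 bidders over all 5 slots is Delta→Slot 1 ($126), Juno→Slot 2 ($150), Umbra→Slot 6 ($143), Granite→Slot 5 ($138), total $557.
VCG payment = (others' best without Harbor) − (others' welfare with Harbor) = 557 − 550 = $7.

Harbor pays $7.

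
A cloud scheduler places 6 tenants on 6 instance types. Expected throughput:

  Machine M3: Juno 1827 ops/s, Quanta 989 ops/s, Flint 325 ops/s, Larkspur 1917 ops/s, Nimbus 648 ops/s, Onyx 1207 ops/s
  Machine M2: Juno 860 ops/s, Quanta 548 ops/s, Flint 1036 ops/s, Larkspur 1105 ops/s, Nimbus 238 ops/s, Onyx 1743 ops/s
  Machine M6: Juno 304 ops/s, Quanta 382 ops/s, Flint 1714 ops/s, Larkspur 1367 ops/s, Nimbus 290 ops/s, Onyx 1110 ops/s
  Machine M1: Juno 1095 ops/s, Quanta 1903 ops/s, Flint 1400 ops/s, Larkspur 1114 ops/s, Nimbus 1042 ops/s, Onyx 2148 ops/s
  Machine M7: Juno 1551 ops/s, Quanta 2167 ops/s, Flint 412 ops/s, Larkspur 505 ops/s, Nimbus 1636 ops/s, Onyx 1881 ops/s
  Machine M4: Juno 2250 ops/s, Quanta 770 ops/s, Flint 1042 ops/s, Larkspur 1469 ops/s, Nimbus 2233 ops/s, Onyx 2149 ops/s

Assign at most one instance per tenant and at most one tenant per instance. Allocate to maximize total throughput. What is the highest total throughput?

Max total: 11194 ops/s

Optimal: Juno→Machine M3 (1827 ops/s), Quanta→Machine M7 (2167 ops/s), Flint→Machine M6 (1714 ops/s), Larkspur→Machine M2 (1105 ops/s), Nimbus→Machine M4 (2233 ops/s), Onyx→Machine M1 (2148 ops/s) — total 1827+2167+1714+1105+2233+2148 = 11194 ops/s.
Swapping Quanta↔Juno (Quanta→Machine M3 989 ops/s, Juno→Machine M7 1551 ops/s) loses 1454.
No other one-to-one assignment exceeds 11194 ops/s.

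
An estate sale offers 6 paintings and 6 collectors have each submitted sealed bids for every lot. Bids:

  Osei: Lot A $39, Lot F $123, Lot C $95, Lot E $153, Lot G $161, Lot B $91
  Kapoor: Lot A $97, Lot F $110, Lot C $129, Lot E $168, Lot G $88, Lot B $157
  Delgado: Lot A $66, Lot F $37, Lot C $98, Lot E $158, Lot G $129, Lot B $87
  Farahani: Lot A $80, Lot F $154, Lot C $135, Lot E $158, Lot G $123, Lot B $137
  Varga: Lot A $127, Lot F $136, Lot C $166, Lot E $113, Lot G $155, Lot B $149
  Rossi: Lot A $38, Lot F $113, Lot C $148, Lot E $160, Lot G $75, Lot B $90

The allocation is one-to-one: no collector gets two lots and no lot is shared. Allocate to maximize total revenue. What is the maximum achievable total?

This is the linear assignment problem.
Optimal: Osei→Lot G ($161), Kapoor→Lot B ($157), Delgado→Lot E ($158), Farahani→Lot F ($154), Varga→Lot A ($127), Rossi→Lot C ($148) — total 161+157+158+154+127+148 = $905.
Row-greedy (each collector in turn takes its best remaining lot) gives $768, worse by 137.
Swapping Rossi↔Varga (Rossi→Lot A $38, Varga→Lot C $166) loses 71.
No other one-to-one assignment exceeds $905.

Max total: $905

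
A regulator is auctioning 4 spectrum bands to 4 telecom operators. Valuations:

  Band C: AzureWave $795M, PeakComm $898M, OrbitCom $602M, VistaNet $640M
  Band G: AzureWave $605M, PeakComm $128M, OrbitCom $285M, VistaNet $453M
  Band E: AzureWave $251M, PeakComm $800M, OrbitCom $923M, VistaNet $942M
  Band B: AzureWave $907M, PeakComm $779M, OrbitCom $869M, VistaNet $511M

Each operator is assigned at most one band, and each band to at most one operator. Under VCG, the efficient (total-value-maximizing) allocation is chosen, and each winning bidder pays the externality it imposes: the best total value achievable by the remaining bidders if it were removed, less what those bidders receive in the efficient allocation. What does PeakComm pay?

PeakComm pays $190M.

Efficient allocation: AzureWave→Band G ($605M), PeakComm→Band C ($898M), OrbitCom→Band B ($869M), VistaNet→Band E ($942M); total welfare W = $3314M.
PeakComm receives Band C at value $898M, so the others get W − 898 = $2416M.
Without PeakComm: best allocation of the remaining 3 bidders over all 4 bands is AzureWave→Band C ($795M), OrbitCom→Band B ($869M), VistaNet→Band E ($942M), total $2606M.
VCG payment = (others' best without PeakComm) − (others' welfare with PeakComm) = 2606 − 2416 = $190M.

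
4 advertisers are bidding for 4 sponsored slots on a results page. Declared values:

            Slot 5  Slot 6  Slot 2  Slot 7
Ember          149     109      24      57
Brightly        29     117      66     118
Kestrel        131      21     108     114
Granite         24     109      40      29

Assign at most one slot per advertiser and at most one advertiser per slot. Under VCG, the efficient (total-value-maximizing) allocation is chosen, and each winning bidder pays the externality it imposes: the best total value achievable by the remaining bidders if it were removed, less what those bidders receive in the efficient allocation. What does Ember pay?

Efficient allocation: Ember→Slot 5 ($149), Brightly→Slot 7 ($118), Kestrel→Slot 2 ($108), Granite→Slot 6 ($109); total welfare W = $484.
Ember receives Slot 5 at value $149, so the others get W − 149 = $335.
Without Ember: best allocation of the remaining 3 bidders over all 4 slots is Brightly→Slot 7 ($118), Kestrel→Slot 5 ($131), Granite→Slot 6 ($109), total $358.
VCG payment = (others' best without Ember) − (others' welfare with Ember) = 358 − 335 = $23.

Ember pays $23.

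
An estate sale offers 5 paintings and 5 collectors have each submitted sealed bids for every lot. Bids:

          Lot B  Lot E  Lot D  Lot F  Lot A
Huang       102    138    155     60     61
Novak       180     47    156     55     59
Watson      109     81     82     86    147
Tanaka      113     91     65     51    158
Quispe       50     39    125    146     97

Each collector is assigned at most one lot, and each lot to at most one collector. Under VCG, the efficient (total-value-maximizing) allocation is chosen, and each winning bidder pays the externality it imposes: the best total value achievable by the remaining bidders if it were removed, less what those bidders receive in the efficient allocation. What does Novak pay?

Efficient allocation: Huang→Lot D ($155), Novak→Lot B ($180), Watson→Lot E ($81), Tanaka→Lot A ($158), Quispe→Lot F ($146); total welfare W = $720.
Novak receives Lot B at value $180, so the others get W − 180 = $540.
Without Novak: best allocation of the remaining 4 bidders over all 5 lots is Huang→Lot D ($155), Watson→Lot B ($109), Tanaka→Lot A ($158), Quispe→Lot F ($146), total $568.
VCG payment = (others' best without Novak) − (others' welfare with Novak) = 568 − 540 = $28.

Novak pays $28.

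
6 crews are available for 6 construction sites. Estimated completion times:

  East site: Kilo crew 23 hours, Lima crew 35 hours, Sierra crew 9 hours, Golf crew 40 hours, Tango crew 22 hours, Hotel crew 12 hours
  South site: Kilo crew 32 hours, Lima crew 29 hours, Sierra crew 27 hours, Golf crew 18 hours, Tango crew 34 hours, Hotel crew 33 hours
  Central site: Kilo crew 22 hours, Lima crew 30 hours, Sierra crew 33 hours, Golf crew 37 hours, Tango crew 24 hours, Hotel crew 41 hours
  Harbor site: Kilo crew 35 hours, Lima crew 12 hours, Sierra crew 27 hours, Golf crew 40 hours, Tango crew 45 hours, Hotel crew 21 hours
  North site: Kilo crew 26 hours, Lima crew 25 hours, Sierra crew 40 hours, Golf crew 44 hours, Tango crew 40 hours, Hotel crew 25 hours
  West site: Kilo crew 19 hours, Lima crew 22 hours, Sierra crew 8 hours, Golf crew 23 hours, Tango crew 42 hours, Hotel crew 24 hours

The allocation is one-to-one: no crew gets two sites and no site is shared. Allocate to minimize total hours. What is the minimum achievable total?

Minimum total: 100 hours

This is a one-to-one assignment (minimum-cost bipartite matching).
Optimal: Kilo crew→North site (26 hours), Lima crew→Harbor site (12 hours), Sierra crew→West site (8 hours), Golf crew→South site (18 hours), Tango crew→Central site (24 hours), Hotel crew→East site (12 hours) — total 26+12+8+18+24+12 = 100 hours.
Row-greedy (each crew in turn takes its cheapest remaining site) gives 107 hours, worse by 7.
Checked against all permutations: 100 hours is optimal.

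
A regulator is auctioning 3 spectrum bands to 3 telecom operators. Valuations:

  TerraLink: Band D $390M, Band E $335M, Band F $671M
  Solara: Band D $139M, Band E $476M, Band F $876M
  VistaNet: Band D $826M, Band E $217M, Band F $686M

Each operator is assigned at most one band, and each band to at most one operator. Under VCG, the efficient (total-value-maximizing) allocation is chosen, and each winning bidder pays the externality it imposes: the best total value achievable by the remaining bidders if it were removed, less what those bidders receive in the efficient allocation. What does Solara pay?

Efficient allocation: TerraLink→Band E ($335M), Solara→Band F ($876M), VistaNet→Band D ($826M); total welfare W = $2037M.
Solara receives Band F at value $876M, so the others get W − 876 = $1161M.
Without Solara: best allocation of the remaining 2 bidders over all 3 bands is TerraLink→Band F ($671M), VistaNet→Band D ($826M), total $1497M.
VCG payment = (others' best without Solara) − (others' welfare with Solara) = 1497 − 1161 = $336M.

Solara pays $336M.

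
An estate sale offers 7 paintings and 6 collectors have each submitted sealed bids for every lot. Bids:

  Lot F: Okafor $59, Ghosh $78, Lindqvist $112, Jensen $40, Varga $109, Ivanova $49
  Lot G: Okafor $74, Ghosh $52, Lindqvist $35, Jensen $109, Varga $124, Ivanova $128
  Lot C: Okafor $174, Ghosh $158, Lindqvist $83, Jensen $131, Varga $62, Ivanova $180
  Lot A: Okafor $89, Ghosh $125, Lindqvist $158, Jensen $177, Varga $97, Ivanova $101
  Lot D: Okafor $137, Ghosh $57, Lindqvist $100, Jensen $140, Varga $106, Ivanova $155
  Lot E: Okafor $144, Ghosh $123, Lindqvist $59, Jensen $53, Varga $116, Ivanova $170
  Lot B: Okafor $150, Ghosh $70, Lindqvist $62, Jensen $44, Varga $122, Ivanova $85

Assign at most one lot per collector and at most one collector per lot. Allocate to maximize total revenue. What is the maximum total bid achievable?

Maximum total: $900

Optimal: Okafor→Lot B ($150), Ghosh→Lot C ($158), Lindqvist→Lot A ($158), Jensen→Lot D ($140), Varga→Lot G ($124), Ivanova→Lot E ($170) — total 150+158+158+140+124+170 = $900.
Max-entry greedy (repeatedly take the single best remaining cell) gives $866, worse by 34.
Swapping Varga↔Jensen (Varga→Lot D $106, Jensen→Lot G $109) loses 49.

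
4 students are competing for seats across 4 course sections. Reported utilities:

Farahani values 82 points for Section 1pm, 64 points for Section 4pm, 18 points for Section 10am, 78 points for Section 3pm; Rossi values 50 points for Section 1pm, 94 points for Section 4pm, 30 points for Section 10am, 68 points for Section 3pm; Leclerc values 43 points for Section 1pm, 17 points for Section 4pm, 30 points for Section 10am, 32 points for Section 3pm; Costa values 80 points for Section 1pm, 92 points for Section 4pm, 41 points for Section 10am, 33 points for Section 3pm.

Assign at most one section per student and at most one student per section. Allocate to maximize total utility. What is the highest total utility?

Optimal: Farahani→Section 3pm (78 points), Rossi→Section 4pm (94 points), Leclerc→Section 10am (30 points), Costa→Section 1pm (80 points) — total 78+94+30+80 = 282 points.
Max-entry greedy (repeatedly take the single best remaining cell) gives 249 points, worse by 33.
Checked against all permutations: 282 points is optimal.

Max total: 282 points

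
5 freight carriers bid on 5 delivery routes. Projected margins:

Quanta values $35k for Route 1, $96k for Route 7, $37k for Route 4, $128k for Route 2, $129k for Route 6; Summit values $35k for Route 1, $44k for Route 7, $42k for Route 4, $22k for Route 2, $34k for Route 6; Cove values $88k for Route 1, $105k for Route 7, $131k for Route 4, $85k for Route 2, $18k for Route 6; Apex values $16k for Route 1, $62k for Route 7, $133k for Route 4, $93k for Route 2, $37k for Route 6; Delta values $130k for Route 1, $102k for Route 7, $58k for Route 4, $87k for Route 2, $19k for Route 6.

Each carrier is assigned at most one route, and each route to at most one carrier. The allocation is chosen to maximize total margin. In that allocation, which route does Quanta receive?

Optimal: Quanta→Route 2 ($128k), Summit→Route 6 ($34k), Cove→Route 7 ($105k), Apex→Route 4 ($133k), Delta→Route 1 ($130k) — total 128+34+105+133+130 = $530k.
Row-greedy (each carrier in turn takes its best remaining route) gives $527k, worse by 3.
Swapping Quanta↔Summit (Quanta→Route 6 $129k, Summit→Route 2 $22k) loses 11.
No other one-to-one assignment exceeds $530k.
Quanta's own top route is Route 6 ($129k), but forcing Quanta→Route 6 and reassigning the rest optimally gives only $527k — worse by 3.

Quanta receives Route 2.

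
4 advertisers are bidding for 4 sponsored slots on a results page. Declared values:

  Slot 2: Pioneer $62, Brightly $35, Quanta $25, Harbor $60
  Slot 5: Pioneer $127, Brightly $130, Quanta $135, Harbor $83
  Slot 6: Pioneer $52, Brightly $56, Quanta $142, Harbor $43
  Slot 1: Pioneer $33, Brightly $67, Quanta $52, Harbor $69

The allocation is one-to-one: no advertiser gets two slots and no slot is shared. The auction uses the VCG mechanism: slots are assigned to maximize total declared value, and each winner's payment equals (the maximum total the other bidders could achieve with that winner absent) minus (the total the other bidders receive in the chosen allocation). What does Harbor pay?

Harbor pays $2.

Efficient allocation: Pioneer→Slot 2 ($62), Brightly→Slot 5 ($130), Quanta→Slot 6 ($142), Harbor→Slot 1 ($69); total welfare W = $403.
Harbor receives Slot 1 at value $69, so the others get W − 69 = $334.
Without Harbor: best allocation of the remaining 3 bidders over all 4 slots is Pioneer→Slot 5 ($127), Brightly→Slot 1 ($67), Quanta→Slot 6 ($142), total $336.
VCG payment = (others' best without Harbor) − (others' welfare with Harbor) = 336 − 334 = $2.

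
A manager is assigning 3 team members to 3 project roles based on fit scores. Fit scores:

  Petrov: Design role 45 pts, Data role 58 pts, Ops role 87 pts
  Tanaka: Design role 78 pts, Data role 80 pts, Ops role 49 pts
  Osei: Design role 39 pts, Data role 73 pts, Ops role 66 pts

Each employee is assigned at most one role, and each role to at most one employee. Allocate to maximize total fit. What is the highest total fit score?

This is the linear assignment problem.
Optimal: Petrov→Ops role (87 pts), Tanaka→Design role (78 pts), Osei→Data role (73 pts) — total 87+78+73 = 238 pts.

Max total: 238 pts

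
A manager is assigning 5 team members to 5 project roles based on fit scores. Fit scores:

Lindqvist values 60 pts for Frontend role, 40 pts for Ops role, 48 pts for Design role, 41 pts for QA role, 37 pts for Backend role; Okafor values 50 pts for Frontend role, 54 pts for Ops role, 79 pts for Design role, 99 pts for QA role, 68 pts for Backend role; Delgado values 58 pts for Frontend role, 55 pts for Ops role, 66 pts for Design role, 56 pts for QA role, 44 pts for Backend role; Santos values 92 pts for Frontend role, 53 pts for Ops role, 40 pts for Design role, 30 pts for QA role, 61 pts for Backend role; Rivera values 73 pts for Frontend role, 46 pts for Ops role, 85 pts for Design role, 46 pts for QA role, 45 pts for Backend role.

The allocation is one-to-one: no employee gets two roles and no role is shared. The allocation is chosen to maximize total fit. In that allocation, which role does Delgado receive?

Optimal: Lindqvist→Backend role (37 pts), Okafor→QA role (99 pts), Delgado→Ops role (55 pts), Santos→Frontend role (92 pts), Rivera→Design role (85 pts) — total 37+99+55+92+85 = 368 pts.
Row-greedy (each employee in turn takes its best remaining role) gives 332 pts, worse by 36.
Next-best assignment: Lindqvist→Frontend role, Okafor→QA role, Delgado→Ops role, Santos→Backend role, Rivera→Design role = 360 pts.
Every other assignment is strictly worse.
Delgado's own top role is Design role (66 pts), but forcing Delgado→Design role and reassigning the rest optimally gives only 342 pts — worse by 26.

Delgado receives Ops role.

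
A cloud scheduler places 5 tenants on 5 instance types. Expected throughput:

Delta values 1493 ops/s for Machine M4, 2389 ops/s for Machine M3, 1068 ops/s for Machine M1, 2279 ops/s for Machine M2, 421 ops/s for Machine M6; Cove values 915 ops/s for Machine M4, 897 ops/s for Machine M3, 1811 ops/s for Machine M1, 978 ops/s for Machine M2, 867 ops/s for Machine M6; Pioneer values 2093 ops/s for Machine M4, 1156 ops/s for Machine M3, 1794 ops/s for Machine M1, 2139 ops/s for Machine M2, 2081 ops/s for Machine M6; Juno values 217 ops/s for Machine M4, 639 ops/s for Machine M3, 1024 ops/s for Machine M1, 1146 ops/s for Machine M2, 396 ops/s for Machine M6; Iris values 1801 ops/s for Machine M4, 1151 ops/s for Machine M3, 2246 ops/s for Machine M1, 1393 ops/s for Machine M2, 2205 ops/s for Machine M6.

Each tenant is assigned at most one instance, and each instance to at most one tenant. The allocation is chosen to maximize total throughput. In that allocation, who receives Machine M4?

Pioneer receives Machine M4.

Optimal: Delta→Machine M3 (2389 ops/s), Cove→Machine M1 (1811 ops/s), Pioneer→Machine M4 (2093 ops/s), Juno→Machine M2 (1146 ops/s), Iris→Machine M6 (2205 ops/s) — total 2389+1811+2093+1146+2205 = 9644 ops/s.
Row-greedy (each tenant in turn takes its best remaining instance) gives 8536 ops/s, worse by 1108.
Every other assignment is strictly worse.
Pioneer's own top instance is Machine M2 (2139 ops/s), but forcing Pioneer→Machine M2 and reassigning the rest optimally gives only 8761 ops/s — worse by 883.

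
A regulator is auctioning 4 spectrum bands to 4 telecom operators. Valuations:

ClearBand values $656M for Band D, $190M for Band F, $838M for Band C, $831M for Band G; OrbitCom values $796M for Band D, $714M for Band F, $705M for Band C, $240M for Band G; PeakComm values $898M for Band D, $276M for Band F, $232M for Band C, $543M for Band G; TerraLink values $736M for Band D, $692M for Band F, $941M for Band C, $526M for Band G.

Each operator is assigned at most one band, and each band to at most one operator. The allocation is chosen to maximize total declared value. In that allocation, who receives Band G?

ClearBand receives Band G.

This is a one-to-one assignment (maximum-weight bipartite matching).
Optimal: ClearBand→Band G ($831M), OrbitCom→Band F ($714M), PeakComm→Band D ($898M), TerraLink→Band C ($941M) — total 831+714+898+941 = $3384M.
Row-greedy (each operator in turn takes its best remaining band) gives $2869M, worse by 515.
Next-best assignment: ClearBand→Band G, OrbitCom→Band C, PeakComm→Band D, TerraLink→Band F = $3126M.
Swapping TerraLink↔PeakComm (TerraLink→Band D $736M, PeakComm→Band C $232M) loses 871.
Every other assignment is strictly worse.
ClearBand's own top band is Band C ($838M), but forcing ClearBand→Band C and reassigning the rest optimally gives only $2976M — worse by 408.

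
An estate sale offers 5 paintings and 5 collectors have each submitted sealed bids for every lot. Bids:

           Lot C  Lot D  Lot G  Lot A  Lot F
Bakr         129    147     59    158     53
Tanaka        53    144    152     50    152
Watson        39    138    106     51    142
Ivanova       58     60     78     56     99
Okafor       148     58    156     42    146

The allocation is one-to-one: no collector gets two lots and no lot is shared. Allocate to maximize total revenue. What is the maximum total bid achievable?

Optimal: Bakr→Lot A ($158), Tanaka→Lot G ($152), Watson→Lot D ($138), Ivanova→Lot F ($99), Okafor→Lot C ($148) — total 158+152+138+99+148 = $695.
Column-greedy (each lot in turn goes to its best remaining collector) gives $645, worse by 50.
No other one-to-one assignment exceeds $695.

Maximum total: $695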